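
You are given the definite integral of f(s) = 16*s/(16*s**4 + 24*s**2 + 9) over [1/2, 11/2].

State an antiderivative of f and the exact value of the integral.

Antiderivative: F(s) = -2/(4*s**2 + 3); value = 15/31

f matches the chain-rule pattern g'(h)*h' with inner function h(s) = 4*s**2 + 3; substituting u = h(s) collapses the integral.
F(s) = -2/(4*s**2 + 3) is an antiderivative of f.
Check: d/ds[-2/(4*s**2 + 3)] = 16*s/(16*s**4 + 24*s**2 + 9) = f(s).
F(11/2) = -1/62; F(1/2) = -1/2.
Integral = F(11/2) - F(1/2) = 15/31.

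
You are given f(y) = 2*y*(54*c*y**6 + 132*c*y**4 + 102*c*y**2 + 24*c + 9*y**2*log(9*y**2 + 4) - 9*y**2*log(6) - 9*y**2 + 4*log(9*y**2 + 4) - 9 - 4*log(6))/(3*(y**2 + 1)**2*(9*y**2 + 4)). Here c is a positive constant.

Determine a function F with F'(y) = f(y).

Whatever form F(y) takes, F'(y) = f(y) is non-negotiable.
Check: d/dy[2*c*y**2 - 2*log(3*y**2/2 + 2/3)/(6*y**2 + 6)] = (108*c*y**7 + 264*c*y**5 + 204*c*y**3 + 48*c*y + 18*y**3*log(9*y**2 + 4) - 18*y**3*log(6) - 18*y**3 + 8*y*log(9*y**2 + 4) - 18*y - 8*y*log(6))/(27*y**6 + 66*y**4 + 51*y**2 + 12), which equals f(y).

An antiderivative is F(y) = 2*c*y**2 - 2*log(3*y**2/2 + 2/3)/(6*y**2 + 6).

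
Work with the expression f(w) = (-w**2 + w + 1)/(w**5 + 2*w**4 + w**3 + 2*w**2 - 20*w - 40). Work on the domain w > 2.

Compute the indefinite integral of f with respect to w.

F(w) = -log(w - 2)/144 - 55*log(w + 2)/1296 + 2*log(w**2 + 5)/81 - 17*sqrt(5)*atan(sqrt(5)*w/5)/405 - 5/(36*w + 72) + C

Factor the denominator ((w - 2)*(w + 2)**2*(w**2 + 5)) and decompose: f = (4*w - 17)/(81*(w**2 + 5)) - 55/(1296*(w + 2)) + 5/(36*(w + 2)**2) - 1/(144*(w - 2)); each piece integrates to a log, atan, or power term.
Check: d/dw[-log(w - 2)/144 - 55*log(w + 2)/1296 + 2*log(w**2 + 5)/81 - 17*sqrt(5)*atan(sqrt(5)*w/5)/405 - 5/(36*w + 72)] = (-w**2 + w + 1)/(w**5 + 2*w**4 + w**3 + 2*w**2 - 20*w - 40) = f(w).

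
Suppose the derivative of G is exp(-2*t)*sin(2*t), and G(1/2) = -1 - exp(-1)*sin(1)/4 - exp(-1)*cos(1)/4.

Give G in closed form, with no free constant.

The proposed G(t) is checked by its d/dt: the result must match the given G'(t).
A general antiderivative is -exp(-2*t)*sin(2*t)/4 - exp(-2*t)*cos(2*t)/4 + C.
The condition gives C = -1 - exp(-1)*sin(1)/4 - exp(-1)*cos(1)/4 - (-exp(-1)*sin(1)/4 - exp(-1)*cos(1)/4) = -1.
So G(t) = -(4*exp(2*t) + sin(2*t) + cos(2*t))*exp(-2*t)/4.
Check: d/dt[-(4*exp(2*t) + sin(2*t) + cos(2*t))*exp(-2*t)/4] = exp(-2*t)*sin(2*t) = G'(t).

G(t) = -(4*exp(2*t) + sin(2*t) + cos(2*t))*exp(-2*t)/4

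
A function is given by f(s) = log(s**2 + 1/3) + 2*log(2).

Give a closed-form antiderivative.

An antiderivative is F(s) = (3*s*log(4*s**2 + 4/3) - 6*s + 2*sqrt(3)*atan(sqrt(3)*s))/3.

Whatever form F(s) takes, F'(s) = f(s) is non-negotiable.
Check: d/ds[(3*s*log(4*s**2 + 4/3) - 6*s + 2*sqrt(3)*atan(sqrt(3)*s))/3] = log(s**2 + 1/3) + 2*log(2) = f(s).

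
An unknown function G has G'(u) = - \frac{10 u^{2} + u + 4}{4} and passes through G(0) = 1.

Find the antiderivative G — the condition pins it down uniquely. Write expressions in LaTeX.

G(u) = - \frac{20 u^{3} + 3 u^{2} + 24 u - 24}{24}

Recover the given G'(u) by differentiating a candidate G(u); any mismatch rules it out.
A general antiderivative is - \frac{5 u^{3}}{6} - \frac{u^{2}}{8} - u + C.
The condition gives C = 1 - (0) = 1.
So G(u) = - \frac{20 u^{3} + 3 u^{2} + 24 u - 24}{24}.
Check: d/du[- \frac{20 u^{3} + 3 u^{2} + 24 u - 24}{24}] = - \frac{5 u^{2}}{2} - \frac{u}{4} - 1, which equals G'(u).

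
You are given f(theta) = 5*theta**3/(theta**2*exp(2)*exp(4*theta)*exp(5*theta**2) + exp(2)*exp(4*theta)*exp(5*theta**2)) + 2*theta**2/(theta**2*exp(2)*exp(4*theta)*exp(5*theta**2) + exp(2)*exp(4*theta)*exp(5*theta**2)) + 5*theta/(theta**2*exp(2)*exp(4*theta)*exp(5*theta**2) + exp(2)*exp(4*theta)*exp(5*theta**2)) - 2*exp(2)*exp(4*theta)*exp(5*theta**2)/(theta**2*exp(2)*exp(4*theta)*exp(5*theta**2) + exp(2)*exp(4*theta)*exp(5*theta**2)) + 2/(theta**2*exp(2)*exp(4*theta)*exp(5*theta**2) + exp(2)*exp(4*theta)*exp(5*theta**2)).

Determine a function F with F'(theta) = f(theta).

Integrate term by term and add the pieces.
Check: d/dtheta[-2*atan(theta) - exp(-2)*exp(-4*theta)*exp(-5*theta**2)/2] = (5*theta**3 + 2*theta**2 + 5*theta - 2*exp(2)*exp(4*theta)*exp(5*theta**2) + 2)/(theta**2*exp(2)*exp(4*theta)*exp(5*theta**2) + exp(2)*exp(4*theta)*exp(5*theta**2)), which equals f(theta).

An antiderivative is F(theta) = -2*atan(theta) - exp(-2)*exp(-4*theta)*exp(-5*theta**2)/2.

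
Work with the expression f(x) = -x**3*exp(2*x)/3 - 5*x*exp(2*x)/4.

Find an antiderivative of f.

f has the shape u'v + uv' for u = -x**3/6 + x**2/4 - 7*x/8 + 7/16 and v = exp(2*x) — it is the derivative of the product u*v.
Check: d/dx[-(8*x**3 - 12*x**2 + 42*x - 21)*exp(2*x)/48] = -x**3*exp(2*x)/3 - 5*x*exp(2*x)/4 = f(x).

An antiderivative is F(x) = -(8*x**3 - 12*x**2 + 42*x - 21)*exp(2*x)/48.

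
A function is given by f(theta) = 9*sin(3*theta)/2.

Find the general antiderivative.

A first test for any F(theta): its theta-derivative must equal f(theta) identically.
Check: d/dtheta[-3*cos(3*theta)/2] = 9*sin(3*theta)/2 = f(theta).

F(theta) = -3*cos(3*theta)/2 + C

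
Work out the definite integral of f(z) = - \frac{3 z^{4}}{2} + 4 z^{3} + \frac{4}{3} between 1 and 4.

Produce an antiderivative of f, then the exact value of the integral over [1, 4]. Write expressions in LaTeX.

The integrand splits into summands that can be handled one at a time.
F(z) = - \frac{z \left(9 z^{4} - 30 z^{3} - 40\right)}{30} is an antiderivative of f.
Check: d/dz[- \frac{z \left(9 z^{4} - 30 z^{3} - 40\right)}{30}] = - \frac{3 z^{4}}{2} + 4 z^{3} + \frac{4}{3} = f(z).
F(4) = - \frac{688}{15}; F(1) = \frac{61}{30}.
Integral = F(4) - F(1) = - \frac{479}{10}.

Antiderivative: F(z) = - \frac{z \left(9 z^{4} - 30 z^{3} - 40\right)}{30}; value = - \frac{479}{10}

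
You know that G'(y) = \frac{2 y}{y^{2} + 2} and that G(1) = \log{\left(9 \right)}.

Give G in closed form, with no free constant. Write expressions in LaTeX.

The substitution u = 3 y^{2} + 6 works: G'(y) is exactly (dG/du)*(du/dy) for that inner function.
A general antiderivative is \log{\left(3 y^{2} + 6 \right)} + C.
The condition gives C = \log{\left(9 \right)} - (\log{\left(9 \right)}) = 0.
So G(y) = \log{\left(3 y^{2} + 6 \right)}.
Check: d/dy[\log{\left(3 y^{2} + 6 \right)}] = \frac{2 y}{y^{2} + 2} = G'(y).

G(y) = \log{\left(3 y^{2} + 6 \right)}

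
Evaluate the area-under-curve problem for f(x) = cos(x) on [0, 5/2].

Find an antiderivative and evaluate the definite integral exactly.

Antiderivative: F(x) = sin(x); value = sin(5/2)

Recover f(x) by differentiating a candidate F(x); any mismatch rules it out.
F(x) = sin(x) is an antiderivative of f.
Check: d/dx[sin(x)] = cos(x) = f(x).
F(5/2) = sin(5/2); F(0) = 0.
Integral = F(5/2) - F(0) = sin(5/2).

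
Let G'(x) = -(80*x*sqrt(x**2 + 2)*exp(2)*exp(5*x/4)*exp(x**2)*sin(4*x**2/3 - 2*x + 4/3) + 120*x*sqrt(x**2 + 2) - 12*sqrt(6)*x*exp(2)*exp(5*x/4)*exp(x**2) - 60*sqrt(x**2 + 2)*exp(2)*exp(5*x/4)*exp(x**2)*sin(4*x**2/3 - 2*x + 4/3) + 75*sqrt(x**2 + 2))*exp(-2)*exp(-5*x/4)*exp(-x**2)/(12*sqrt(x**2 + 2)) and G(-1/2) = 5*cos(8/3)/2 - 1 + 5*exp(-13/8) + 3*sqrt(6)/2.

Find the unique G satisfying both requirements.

Differentiate the proposed G(x) back; it has to land on the given G'(x).
A general antiderivative is 2*sqrt(3*x**2/2 + 3) + 5*exp(-x**2 - 5*x/4 - 2) + 5*cos(4*x**2/3 - 2*x + 4/3)/2 + C.
The condition gives C = 5*cos(8/3)/2 - 1 + 5*exp(-13/8) + 3*sqrt(6)/2 - (5*cos(8/3)/2 + 5*exp(-13/8) + 3*sqrt(6)/2) = -1.
So G(x) = (2*sqrt(6)*sqrt(x**2 + 2) + 5*cos(4*x**2/3 - 2*x + 4/3) - 2 + 10*exp(-2)*exp(-5*x/4)*exp(-x**2))/2.
Check: d/dx[(2*sqrt(6)*sqrt(x**2 + 2) + 5*cos(4*x**2/3 - 2*x + 4/3) - 2 + 10*exp(-2)*exp(-5*x/4)*exp(-x**2))/2] = (-80*x*sqrt(x**2 + 2)*exp(2)*exp(5*x/4)*exp(x**2)*sin(4*x**2/3 - 2*x + 4/3) - 120*x*sqrt(x**2 + 2) + 12*sqrt(6)*x*exp(2)*exp(5*x/4)*exp(x**2) + 60*sqrt(x**2 + 2)*exp(2)*exp(5*x/4)*exp(x**2)*sin(4*x**2/3 - 2*x + 4/3) - 75*sqrt(x**2 + 2))*exp(-2)*exp(-5*x/4)*exp(-x**2)/(12*sqrt(x**2 + 2)), which equals G'(x).

G(x) = (2*sqrt(6)*sqrt(x**2 + 2) + 5*cos(4*x**2/3 - 2*x + 4/3) - 2 + 10*exp(-2)*exp(-5*x/4)*exp(-x**2))/2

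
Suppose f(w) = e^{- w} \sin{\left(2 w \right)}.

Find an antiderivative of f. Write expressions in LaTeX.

Recover f(w) by differentiating a candidate F(w); any mismatch rules it out.
Check: d/dw[- \frac{\left(\sin{\left(2 w \right)} + 2 \cos{\left(2 w \right)}\right) e^{- w}}{5}] = e^{- w} \sin{\left(2 w \right)} = f(w).

An antiderivative is F(w) = - \frac{\left(\sin{\left(2 w \right)} + 2 \cos{\left(2 w \right)}\right) e^{- w}}{5}.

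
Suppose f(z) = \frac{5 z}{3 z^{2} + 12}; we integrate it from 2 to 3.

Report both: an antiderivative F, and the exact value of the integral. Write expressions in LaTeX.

Antiderivative: F(z) = \frac{5 \log{\left(z^{2} + 4 \right)}}{6}; value = - \frac{5 \log{\left(8 \right)}}{6} + \frac{5 \log{\left(13 \right)}}{6}

The substitution u = z^{2} + 4 works: f is exactly (dF/du)*(du/dz) for that inner function.
F(z) = \frac{5 \log{\left(z^{2} + 4 \right)}}{6} is an antiderivative of f.
Check: d/dz[\frac{5 \log{\left(z^{2} + 4 \right)}}{6}] = \frac{5 z}{3 z^{2} + 12} = f(z).
F(3) = \frac{5 \log{\left(13 \right)}}{6}; F(2) = \frac{5 \log{\left(8 \right)}}{6}.
Integral = F(3) - F(2) = - \frac{5 \log{\left(8 \right)}}{6} + \frac{5 \log{\left(13 \right)}}{6}.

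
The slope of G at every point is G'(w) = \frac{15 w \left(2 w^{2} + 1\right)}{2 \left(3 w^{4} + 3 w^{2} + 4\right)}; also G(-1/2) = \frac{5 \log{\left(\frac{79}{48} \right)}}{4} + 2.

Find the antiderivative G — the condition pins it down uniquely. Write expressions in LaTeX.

G(w) = \frac{5 \log{\left(w^{4} + w^{2} + \frac{4}{3} \right)} + 8}{4}

The substitution u = w^{4} + w^{2} + \frac{4}{3} works: G'(w) is exactly (dG/du)*(du/dw) for that inner function.
A general antiderivative is \frac{5 \log{\left(w^{4} + w^{2} + \frac{4}{3} \right)}}{4} + C.
The condition gives C = \frac{5 \log{\left(\frac{79}{48} \right)}}{4} + 2 - (\frac{5 \log{\left(\frac{79}{48} \right)}}{4}) = 2.
So G(w) = \frac{5 \log{\left(w^{4} + w^{2} + \frac{4}{3} \right)} + 8}{4}.
Check: d/dw[\frac{5 \log{\left(w^{4} + w^{2} + \frac{4}{3} \right)} + 8}{4}] = \frac{30 w^{3} + 15 w}{6 w^{4} + 6 w^{2} + 8}, which equals G'(w).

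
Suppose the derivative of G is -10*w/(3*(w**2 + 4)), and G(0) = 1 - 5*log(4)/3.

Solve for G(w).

G(w) = 1 - 5*log(w**2 + 4)/3

The substitution u = w**2 + 4 works: G'(w) is exactly (dG/du)*(du/dw) for that inner function.
A general antiderivative is -5*log(w**2 + 4)/3 + C.
The condition gives C = 1 - 5*log(4)/3 - (-5*log(4)/3) = 1.
So G(w) = 1 - 5*log(w**2 + 4)/3.
Check: d/dw[1 - 5*log(w**2 + 4)/3] = -10*w/(3*w**2 + 12), which equals G'(w).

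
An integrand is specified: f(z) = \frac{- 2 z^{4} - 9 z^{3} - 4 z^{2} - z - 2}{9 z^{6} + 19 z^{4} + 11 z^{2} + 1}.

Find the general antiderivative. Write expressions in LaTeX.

Since d/dz undoes antidifferentiation here, F'(z) = f(z) is required of F(z).
Check: d/dz[- \frac{2 \operatorname{atan}{\left(3 z \right)}}{3} + \frac{1}{2 z^{2} + 2}] = \frac{- 2 z^{4} - 9 z^{3} - 4 z^{2} - z - 2}{9 z^{6} + 19 z^{4} + 11 z^{2} + 1} = f(z).

F(z) = - \frac{2 \operatorname{atan}{\left(3 z \right)}}{3} + \frac{1}{2 z^{2} + 2} + C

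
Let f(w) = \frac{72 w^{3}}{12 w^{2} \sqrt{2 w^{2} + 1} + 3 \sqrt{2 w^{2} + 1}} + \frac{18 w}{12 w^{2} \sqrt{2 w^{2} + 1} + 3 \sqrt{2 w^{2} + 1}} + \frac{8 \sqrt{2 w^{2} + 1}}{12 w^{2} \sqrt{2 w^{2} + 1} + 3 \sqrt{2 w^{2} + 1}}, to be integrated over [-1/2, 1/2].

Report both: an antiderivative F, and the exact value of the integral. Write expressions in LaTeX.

Integrate term by term and add the pieces.
F(w) = 3 \sqrt{2 w^{2} + 1} + \frac{4 \operatorname{atan}{\left(2 w \right)}}{3} is an antiderivative of f.
Check: d/dw[3 \sqrt{2 w^{2} + 1} + \frac{4 \operatorname{atan}{\left(2 w \right)}}{3}] = \frac{72 w^{3} + 18 w + 8 \sqrt{2 w^{2} + 1}}{12 w^{2} \sqrt{2 w^{2} + 1} + 3 \sqrt{2 w^{2} + 1}}, which equals f(w).
F(1/2) = \frac{\pi}{3} + \frac{3 \sqrt{6}}{2}; F(-1/2) = - \frac{\pi}{3} + \frac{3 \sqrt{6}}{2}.
Integral = F(1/2) - F(-1/2) = \frac{2 \pi}{3}.

Antiderivative: F(w) = 3 \sqrt{2 w^{2} + 1} + \frac{4 \operatorname{atan}{\left(2 w \right)}}{3}; value = \frac{2 \pi}{3}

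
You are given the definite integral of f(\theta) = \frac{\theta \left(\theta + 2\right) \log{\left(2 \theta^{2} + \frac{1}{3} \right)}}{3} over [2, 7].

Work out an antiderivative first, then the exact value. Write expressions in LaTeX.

Whatever form F(\theta) takes, F'(\theta) = f(\theta) is non-negotiable.
F(\theta) = \frac{\theta^{3} \log{\left(2 \theta^{2} + \frac{1}{3} \right)}}{9} - \frac{2 \theta^{3}}{27} + \frac{\theta^{2} \log{\left(2 \theta^{2} + \frac{1}{3} \right)}}{3} - \frac{\theta^{2}}{3} + \frac{\theta}{27} + \frac{\log{\left(\theta^{2} + \frac{1}{6} \right)}}{18} - \frac{\sqrt{6} \operatorname{atan}{\left(\sqrt{6} \theta \right)}}{162} is an antiderivative of f.
Check: d/d\theta[\frac{\theta^{3} \log{\left(2 \theta^{2} + \frac{1}{3} \right)}}{9} - \frac{2 \theta^{3}}{27} + \frac{\theta^{2} \log{\left(2 \theta^{2} + \frac{1}{3} \right)}}{3} - \frac{\theta^{2}}{3} + \frac{\theta}{27} + \frac{\log{\left(\theta^{2} + \frac{1}{6} \right)}}{18} - \frac{\sqrt{6} \operatorname{atan}{\left(\sqrt{6} \theta \right)}}{162}] = \frac{\theta^{2} \log{\left(2 \theta^{2} + \frac{1}{3} \right)}}{3} + \frac{2 \theta \log{\left(2 \theta^{2} + \frac{1}{3} \right)}}{3}, which equals f(\theta).
F(7) = - \frac{1120}{27} - \frac{\sqrt{6} \operatorname{atan}{\left(7 \sqrt{6} \right)}}{162} + \frac{\log{\left(\frac{295}{6} \right)}}{18} + \frac{490 \log{\left(\frac{295}{3} \right)}}{9}; F(2) = - \frac{50}{27} - \frac{\sqrt{6} \operatorname{atan}{\left(2 \sqrt{6} \right)}}{162} + \frac{\log{\left(\frac{25}{6} \right)}}{18} + \frac{20 \log{\left(\frac{25}{3} \right)}}{9}.
Integral = F(7) - F(2) = - \frac{1070}{27} - \frac{20 \log{\left(\frac{25}{3} \right)}}{9} - \frac{\log{\left(\frac{25}{6} \right)}}{18} - \frac{\sqrt{6} \operatorname{atan}{\left(7 \sqrt{6} \right)}}{162} + \frac{\sqrt{6} \operatorname{atan}{\left(2 \sqrt{6} \right)}}{162} + \frac{\log{\left(\frac{295}{6} \right)}}{18} + \frac{490 \log{\left(\frac{295}{3} \right)}}{9}.

Antiderivative: F(\theta) = \frac{\theta^{3} \log{\left(2 \theta^{2} + \frac{1}{3} \right)}}{9} - \frac{2 \theta^{3}}{27} + \frac{\theta^{2} \log{\left(2 \theta^{2} + \frac{1}{3} \right)}}{3} - \frac{\theta^{2}}{3} + \frac{\theta}{27} + \frac{\log{\left(\theta^{2} + \frac{1}{6} \right)}}{18} - \frac{\sqrt{6} \operatorname{atan}{\left(\sqrt{6} \theta \right)}}{162}; value = - \frac{1070}{27} - \frac{20 \log{\left(\frac{25}{3} \right)}}{9} - \frac{\log{\left(\frac{25}{6} \right)}}{18} - \frac{\sqrt{6} \operatorname{atan}{\left(7 \sqrt{6} \right)}}{162} + \frac{\sqrt{6} \operatorname{atan}{\left(2 \sqrt{6} \right)}}{162} + \frac{\log{\left(\frac{295}{6} \right)}}{18} + \frac{490 \log{\left(\frac{295}{3} \right)}}{9}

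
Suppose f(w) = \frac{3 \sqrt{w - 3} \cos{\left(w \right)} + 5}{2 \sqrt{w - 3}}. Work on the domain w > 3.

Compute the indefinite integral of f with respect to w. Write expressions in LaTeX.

Since d/dw undoes antidifferentiation here, F'(w) = f(w) is required of F(w).
Check: d/dw[\frac{10 \sqrt{w - 3} + 3 \sin{\left(w \right)}}{2}] = \frac{3 \sqrt{w - 3} \cos{\left(w \right)} + 5}{2 \sqrt{w - 3}} = f(w).

F(w) = \frac{10 \sqrt{w - 3} + 3 \sin{\left(w \right)}}{2} + C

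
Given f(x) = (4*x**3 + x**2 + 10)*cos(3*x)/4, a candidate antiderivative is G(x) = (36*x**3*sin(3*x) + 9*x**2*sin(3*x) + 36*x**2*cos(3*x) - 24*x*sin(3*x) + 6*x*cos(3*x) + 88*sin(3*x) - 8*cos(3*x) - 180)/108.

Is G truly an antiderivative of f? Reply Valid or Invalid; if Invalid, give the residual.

d/dx[G] = x**3*cos(3*x) + x**2*cos(3*x)/4 + 5*cos(3*x)/2
This equals f(x) exactly, so the claim holds.

Valid. The derivative of G reproduces f.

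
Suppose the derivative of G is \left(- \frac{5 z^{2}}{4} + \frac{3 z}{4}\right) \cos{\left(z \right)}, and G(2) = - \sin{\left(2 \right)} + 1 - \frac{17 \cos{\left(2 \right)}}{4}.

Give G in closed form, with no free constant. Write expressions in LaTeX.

G(z) = \frac{- 5 z^{2} \sin{\left(z \right)} + 3 z \sin{\left(z \right)} - 10 z \cos{\left(z \right)} + 10 \sin{\left(z \right)} + 3 \cos{\left(z \right)} + 4}{4}

Whatever form G(z) takes, its d/dz must return the stated G'(z).
A general antiderivative is - \frac{5 z^{2} \sin{\left(z \right)}}{4} + \frac{3 z \sin{\left(z \right)}}{4} - \frac{5 z \cos{\left(z \right)}}{2} + \frac{5 \sin{\left(z \right)}}{2} + \frac{3 \cos{\left(z \right)}}{4} + C.
The condition gives C = - \sin{\left(2 \right)} + 1 - \frac{17 \cos{\left(2 \right)}}{4} - (- \sin{\left(2 \right)} - \frac{17 \cos{\left(2 \right)}}{4}) = 1.
So G(z) = \frac{- 5 z^{2} \sin{\left(z \right)} + 3 z \sin{\left(z \right)} - 10 z \cos{\left(z \right)} + 10 \sin{\left(z \right)} + 3 \cos{\left(z \right)} + 4}{4}.
Check: d/dz[\frac{- 5 z^{2} \sin{\left(z \right)} + 3 z \sin{\left(z \right)} - 10 z \cos{\left(z \right)} + 10 \sin{\left(z \right)} + 3 \cos{\left(z \right)} + 4}{4}] = - \frac{5 z^{2} \cos{\left(z \right)}}{4} + \frac{3 z \cos{\left(z \right)}}{4}, which equals G'(z).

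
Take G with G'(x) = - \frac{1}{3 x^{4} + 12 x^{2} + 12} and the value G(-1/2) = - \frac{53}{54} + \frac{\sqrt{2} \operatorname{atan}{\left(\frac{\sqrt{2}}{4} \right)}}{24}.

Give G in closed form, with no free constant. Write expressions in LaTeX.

G(x) = - \frac{x}{12 x^{2} + 24} - \frac{\sqrt{2} \operatorname{atan}{\left(\frac{\sqrt{2} x}{2} \right)}}{24} - 1

Any candidate G(x) must reproduce the stated G'(x) exactly.
A general antiderivative is - \frac{x}{12 x^{2} + 24} - \frac{\sqrt{2} \operatorname{atan}{\left(\frac{\sqrt{2} x}{2} \right)}}{24} + C.
The condition gives C = - \frac{53}{54} + \frac{\sqrt{2} \operatorname{atan}{\left(\frac{\sqrt{2}}{4} \right)}}{24} - (\frac{1}{54} + \frac{\sqrt{2} \operatorname{atan}{\left(\frac{\sqrt{2}}{4} \right)}}{24}) = -1.
So G(x) = - \frac{x}{12 x^{2} + 24} - \frac{\sqrt{2} \operatorname{atan}{\left(\frac{\sqrt{2} x}{2} \right)}}{24} - 1.
Check: d/dx[- \frac{x}{12 x^{2} + 24} - \frac{\sqrt{2} \operatorname{atan}{\left(\frac{\sqrt{2} x}{2} \right)}}{24} - 1] = - \frac{1}{3 x^{4} + 12 x^{2} + 12} = G'(x).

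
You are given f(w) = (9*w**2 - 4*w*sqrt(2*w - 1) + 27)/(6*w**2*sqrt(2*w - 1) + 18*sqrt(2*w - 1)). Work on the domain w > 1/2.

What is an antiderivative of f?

An antiderivative is F(w) = 3*sqrt(2*w - 1)/2 - log(2*w**2 + 6)/3.

Recover f(w) by differentiating a candidate F(w); any mismatch rules it out.
Check: d/dw[3*sqrt(2*w - 1)/2 - log(2*w**2 + 6)/3] = (9*w**2 - 4*w*sqrt(2*w - 1) + 27)/(6*w**2*sqrt(2*w - 1) + 18*sqrt(2*w - 1)) = f(w).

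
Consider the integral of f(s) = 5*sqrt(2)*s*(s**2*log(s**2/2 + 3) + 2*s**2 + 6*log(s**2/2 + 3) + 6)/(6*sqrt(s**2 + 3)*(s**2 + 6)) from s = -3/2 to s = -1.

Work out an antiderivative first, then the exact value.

Antiderivative: F(s) = 5*sqrt(2*s**2 + 6)*log(s**2/2 + 3)/6; value = -5*sqrt(42)*log(33/8)/12 + 5*sqrt(2)*log(7/2)/3

f has the shape u'v + uv' for u = 5*sqrt(2*s**2 + 6)/6 and v = log(s**2/2 + 3) — it is the derivative of the product u*v.
F(s) = 5*sqrt(2*s**2 + 6)*log(s**2/2 + 3)/6 is an antiderivative of f.
Check: d/ds[5*sqrt(2*s**2 + 6)*log(s**2/2 + 3)/6] = (5*sqrt(2)*s**3*log(s**2/2 + 3) + 10*sqrt(2)*s**3 + 30*sqrt(2)*s*log(s**2/2 + 3) + 30*sqrt(2)*s)/(6*s**2*sqrt(s**2 + 3) + 36*sqrt(s**2 + 3)), which equals f(s).
F(-1) = 5*sqrt(2)*log(7/2)/3; F(-3/2) = 5*sqrt(42)*log(33/8)/12.
Integral = F(-1) - F(-3/2) = -5*sqrt(42)*log(33/8)/12 + 5*sqrt(2)*log(7/2)/3.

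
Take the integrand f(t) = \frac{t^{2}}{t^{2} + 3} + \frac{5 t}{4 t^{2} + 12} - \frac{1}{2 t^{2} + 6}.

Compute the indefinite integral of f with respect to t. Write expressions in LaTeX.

The integrand splits into summands that can be handled one at a time.
Check: d/dt[t + \frac{5 \log{\left(t^{2} + 3 \right)}}{8} - \frac{7 \sqrt{3} \operatorname{atan}{\left(\frac{\sqrt{3} t}{3} \right)}}{6}] = \frac{4 t^{2} + 5 t - 2}{4 t^{2} + 12}, which equals f(t).

F(t) = t + \frac{5 \log{\left(t^{2} + 3 \right)}}{8} - \frac{7 \sqrt{3} \operatorname{atan}{\left(\frac{\sqrt{3} t}{3} \right)}}{6} + C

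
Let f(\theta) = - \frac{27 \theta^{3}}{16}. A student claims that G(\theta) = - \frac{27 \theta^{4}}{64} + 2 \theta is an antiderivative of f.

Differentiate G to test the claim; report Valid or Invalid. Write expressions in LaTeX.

d/d\theta[G] = 2 - \frac{27 \theta^{3}}{16}
d/d\theta[G] - f(\theta) = 2 != 0.

Invalid: d/d\theta[G] - f = 2, which is not 0.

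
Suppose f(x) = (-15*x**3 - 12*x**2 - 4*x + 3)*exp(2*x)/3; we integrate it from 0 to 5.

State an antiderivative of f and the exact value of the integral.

Recognize the product-rule pattern: f = u'v + uv' with u = -5*x**3/2 + 7*x**2/4 - 29*x/12 + 41/24, v = exp(2*x), so integration by parts undoes it.
F(x) = (-60*x**3 + 42*x**2 - 58*x + 41)*exp(2*x)/24 is an antiderivative of f.
Check: d/dx[(-60*x**3 + 42*x**2 - 58*x + 41)*exp(2*x)/24] = -5*x**3*exp(2*x) - 4*x**2*exp(2*x) - 4*x*exp(2*x)/3 + exp(2*x), which equals f(x).
F(5) = -2233*exp(10)/8; F(0) = 41/24.
Integral = F(5) - F(0) = -2233*exp(10)/8 - 41/24.

Antiderivative: F(x) = (-60*x**3 + 42*x**2 - 58*x + 41)*exp(2*x)/24; value = -2233*exp(10)/8 - 41/24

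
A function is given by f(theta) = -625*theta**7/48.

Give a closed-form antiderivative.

Whatever form F(theta) takes, F'(theta) = f(theta) is non-negotiable.
Check: d/dtheta[-625*theta**8/384] = -625*theta**7/48 = f(theta).

An antiderivative is F(theta) = -625*theta**8/384.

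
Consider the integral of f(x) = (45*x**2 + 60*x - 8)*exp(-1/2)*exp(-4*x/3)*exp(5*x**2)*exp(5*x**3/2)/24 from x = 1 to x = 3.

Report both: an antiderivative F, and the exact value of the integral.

The substitution u = 5*x**3/2 + 5*x**2 - 4*x/3 - 1/2 works: f is exactly (dF/du)*(du/dx) for that inner function.
F(x) = exp(5*x**3/2 + 5*x**2 - 4*x/3 - 1/2)/4 is an antiderivative of f.
Check: d/dx[exp(5*x**3/2 + 5*x**2 - 4*x/3 - 1/2)/4] = 15*x**2*exp(-1/2)*exp(-4*x/3)*exp(5*x**2)*exp(5*x**3/2)/8 + 5*x*exp(-1/2)*exp(-4*x/3)*exp(5*x**2)*exp(5*x**3/2)/2 - exp(-1/2)*exp(-4*x/3)*exp(5*x**2)*exp(5*x**3/2)/3, which equals f(x).
F(3) = exp(108)/4; F(1) = exp(17/3)/4.
Integral = F(3) - F(1) = -exp(17/3)/4 + exp(108)/4.

Antiderivative: F(x) = exp(5*x**3/2 + 5*x**2 - 4*x/3 - 1/2)/4; value = -exp(17/3)/4 + exp(108)/4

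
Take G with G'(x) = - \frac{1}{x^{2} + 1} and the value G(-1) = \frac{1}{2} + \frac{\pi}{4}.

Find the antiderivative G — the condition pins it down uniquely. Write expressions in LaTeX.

G(x) = \frac{1 - 2 \operatorname{atan}{\left(x \right)}}{2}

Recover the given G'(x) by differentiating a candidate G(x); any mismatch rules it out.
A general antiderivative is - \operatorname{atan}{\left(x \right)} + C.
The condition gives C = \frac{1}{2} + \frac{\pi}{4} - (\frac{\pi}{4}) = \frac{1}{2}.
So G(x) = \frac{1 - 2 \operatorname{atan}{\left(x \right)}}{2}.
Check: d/dx[\frac{1 - 2 \operatorname{atan}{\left(x \right)}}{2}] = - \frac{1}{x^{2} + 1} = G'(x).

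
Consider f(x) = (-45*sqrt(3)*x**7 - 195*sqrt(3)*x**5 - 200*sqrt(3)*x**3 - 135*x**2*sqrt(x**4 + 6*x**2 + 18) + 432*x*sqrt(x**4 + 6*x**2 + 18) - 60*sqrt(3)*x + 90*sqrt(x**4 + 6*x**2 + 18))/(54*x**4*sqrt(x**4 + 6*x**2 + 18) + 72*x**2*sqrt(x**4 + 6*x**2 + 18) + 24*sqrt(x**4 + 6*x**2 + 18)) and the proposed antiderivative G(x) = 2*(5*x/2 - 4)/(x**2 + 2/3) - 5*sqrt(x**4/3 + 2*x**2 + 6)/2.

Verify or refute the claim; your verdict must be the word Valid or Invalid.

Invalid: d/dx[G] - f = (-45*sqrt(3)*x**7*sqrt(x**4 + 6*x**2 + 18) - 135*x**6 - 195*sqrt(3)*x**5*sqrt(x**4 + 6*x**2 + 18) + 432*x**5 - 720*x**4 - 200*sqrt(3)*x**3*sqrt(x**4 + 6*x**2 + 18) + 2592*x**3 - 1890*x**2 - 60*sqrt(3)*x*sqrt(x**4 + 6*x**2 + 18) + 7776*x + 1620)/(54*x**8 + 396*x**6 + 1428*x**4 + 1440*x**2 + 432), which is not 0.

d/dx[G] = (-45*sqrt(3)*x**7 - 195*sqrt(3)*x**5 - 200*sqrt(3)*x**3 - 135*x**2*sqrt(x**4 + 6*x**2 + 18) + 432*x*sqrt(x**4 + 6*x**2 + 18) - 60*sqrt(3)*x + 90*sqrt(x**4 + 6*x**2 + 18))/(27*x**4*sqrt(x**4 + 6*x**2 + 18) + 36*x**2*sqrt(x**4 + 6*x**2 + 18) + 12*sqrt(x**4 + 6*x**2 + 18))
d/dx[G] - f(x) = (-45*sqrt(3)*x**7*sqrt(x**4 + 6*x**2 + 18) - 135*x**6 - 195*sqrt(3)*x**5*sqrt(x**4 + 6*x**2 + 18) + 432*x**5 - 720*x**4 - 200*sqrt(3)*x**3*sqrt(x**4 + 6*x**2 + 18) + 2592*x**3 - 1890*x**2 - 60*sqrt(3)*x*sqrt(x**4 + 6*x**2 + 18) + 7776*x + 1620)/(54*x**8 + 396*x**6 + 1428*x**4 + 1440*x**2 + 432) != 0.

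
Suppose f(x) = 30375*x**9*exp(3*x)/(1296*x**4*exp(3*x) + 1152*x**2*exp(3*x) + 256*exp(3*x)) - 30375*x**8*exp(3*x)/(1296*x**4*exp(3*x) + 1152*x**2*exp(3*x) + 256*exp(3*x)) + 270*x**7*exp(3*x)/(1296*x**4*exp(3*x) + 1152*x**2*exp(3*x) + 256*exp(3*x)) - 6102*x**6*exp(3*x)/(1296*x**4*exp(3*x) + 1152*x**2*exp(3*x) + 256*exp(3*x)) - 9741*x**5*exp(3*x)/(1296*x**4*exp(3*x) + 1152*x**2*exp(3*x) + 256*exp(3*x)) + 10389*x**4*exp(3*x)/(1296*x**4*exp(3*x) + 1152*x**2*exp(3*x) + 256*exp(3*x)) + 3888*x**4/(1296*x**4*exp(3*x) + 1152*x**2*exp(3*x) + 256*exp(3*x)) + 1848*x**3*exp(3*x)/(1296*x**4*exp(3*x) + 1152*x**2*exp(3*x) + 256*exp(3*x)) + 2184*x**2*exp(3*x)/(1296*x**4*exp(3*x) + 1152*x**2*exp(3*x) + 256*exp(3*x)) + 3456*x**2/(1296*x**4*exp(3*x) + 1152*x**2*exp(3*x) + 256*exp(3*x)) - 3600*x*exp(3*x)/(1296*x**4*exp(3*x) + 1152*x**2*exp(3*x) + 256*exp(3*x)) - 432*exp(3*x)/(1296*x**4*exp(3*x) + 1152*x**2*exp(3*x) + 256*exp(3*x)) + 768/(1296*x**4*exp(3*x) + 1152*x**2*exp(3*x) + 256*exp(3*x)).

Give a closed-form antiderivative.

An antiderivative is F(x) = 125*x**6/32 - 75*x**5/16 - 165*x**4/32 + 43*x**3/8 + 99*x**2/32 - 27*x/16 - exp(-3*x) + 3/(3*x**2/2 + 2/3).

The integrand splits into summands that can be handled one at a time.
Check: d/dx[125*x**6/32 - 75*x**5/16 - 165*x**4/32 + 43*x**3/8 + 99*x**2/32 - 27*x/16 - exp(-3*x) + 3/(3*x**2/2 + 2/3)] = (30375*x**9*exp(3*x) - 30375*x**8*exp(3*x) + 270*x**7*exp(3*x) - 6102*x**6*exp(3*x) - 9741*x**5*exp(3*x) + 10389*x**4*exp(3*x) + 3888*x**4 + 1848*x**3*exp(3*x) + 2184*x**2*exp(3*x) + 3456*x**2 - 3600*x*exp(3*x) - 432*exp(3*x) + 768)/(1296*x**4*exp(3*x) + 1152*x**2*exp(3*x) + 256*exp(3*x)), which equals f(x).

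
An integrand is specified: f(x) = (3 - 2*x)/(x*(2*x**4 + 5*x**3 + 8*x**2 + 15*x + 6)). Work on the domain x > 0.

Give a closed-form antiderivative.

The denominator factors as x*(x + 2)*(2*x + 1)*(x**2 + 3); partial fractions split f into directly integrable pieces: (2*x - 1)/(13*(x**2 + 3)) - 64/(39*(2*x + 1)) + 1/(6*(x + 2)) + 1/(2*x).
Check: d/dx[(39*log(x) - 64*log(x + 1/2) + 13*log(x + 2) + 6*log(x**2 + 3) - 2*sqrt(3)*atan(sqrt(3)*x/3))/78] = (3 - 2*x)/(2*x**5 + 5*x**4 + 8*x**3 + 15*x**2 + 6*x), which equals f(x).

An antiderivative is F(x) = (39*log(x) - 64*log(x + 1/2) + 13*log(x + 2) + 6*log(x**2 + 3) - 2*sqrt(3)*atan(sqrt(3)*x/3))/78.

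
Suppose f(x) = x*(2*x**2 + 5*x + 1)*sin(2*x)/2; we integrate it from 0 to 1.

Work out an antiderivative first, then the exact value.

Antiderivative: F(x) = -(4*x**3*cos(2*x) - 6*x**2*sin(2*x) + 10*x**2*cos(2*x) - 10*x*sin(2*x) - 4*x*cos(2*x) + 2*sin(2*x) - 5*cos(2*x))/8; value = -5/8 - 5*cos(2)/8 + 7*sin(2)/4

Any candidate F(x) must reproduce f(x) exactly when differentiated.
F(x) = -(4*x**3*cos(2*x) - 6*x**2*sin(2*x) + 10*x**2*cos(2*x) - 10*x*sin(2*x) - 4*x*cos(2*x) + 2*sin(2*x) - 5*cos(2*x))/8 is an antiderivative of f.
Check: d/dx[-(4*x**3*cos(2*x) - 6*x**2*sin(2*x) + 10*x**2*cos(2*x) - 10*x*sin(2*x) - 4*x*cos(2*x) + 2*sin(2*x) - 5*cos(2*x))/8] = x**3*sin(2*x) + 5*x**2*sin(2*x)/2 + x*sin(2*x)/2, which equals f(x).
F(1) = -5*cos(2)/8 + 7*sin(2)/4; F(0) = 5/8.
Integral = F(1) - F(0) = -5/8 - 5*cos(2)/8 + 7*sin(2)/4.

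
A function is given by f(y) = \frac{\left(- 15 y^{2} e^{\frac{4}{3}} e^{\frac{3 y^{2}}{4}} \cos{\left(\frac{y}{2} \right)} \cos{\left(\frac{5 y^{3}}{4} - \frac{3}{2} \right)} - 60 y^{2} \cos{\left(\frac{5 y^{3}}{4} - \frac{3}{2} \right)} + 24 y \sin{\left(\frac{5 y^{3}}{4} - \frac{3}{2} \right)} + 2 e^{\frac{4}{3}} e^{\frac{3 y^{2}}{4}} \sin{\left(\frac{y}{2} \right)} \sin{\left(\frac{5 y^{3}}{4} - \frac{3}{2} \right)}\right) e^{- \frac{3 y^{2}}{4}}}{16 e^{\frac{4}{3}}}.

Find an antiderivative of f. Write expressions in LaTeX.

An antiderivative is F(y) = - \frac{\left(4 e^{- \frac{3 y^{2}}{4} - \frac{4}{3}} + \cos{\left(\frac{y}{2} \right)}\right) \sin{\left(\frac{5 y^{3}}{4} - \frac{3}{2} \right)}}{4}.

f has the shape u'v + uv' for u = - e^{- \frac{3 y^{2}}{4} - \frac{4}{3}} - \frac{\cos{\left(\frac{y}{2} \right)}}{4} and v = \sin{\left(\frac{5 y^{3}}{4} - \frac{3}{2} \right)} — it is the derivative of the product u*v.
Check: d/dy[- \frac{\left(4 e^{- \frac{3 y^{2}}{4} - \frac{4}{3}} + \cos{\left(\frac{y}{2} \right)}\right) \sin{\left(\frac{5 y^{3}}{4} - \frac{3}{2} \right)}}{4}] = \frac{\left(- 15 y^{2} e^{\frac{4}{3}} e^{\frac{3 y^{2}}{4}} \cos{\left(\frac{y}{2} \right)} \cos{\left(\frac{5 y^{3}}{4} - \frac{3}{2} \right)} - 60 y^{2} \cos{\left(\frac{5 y^{3}}{4} - \frac{3}{2} \right)} + 24 y \sin{\left(\frac{5 y^{3}}{4} - \frac{3}{2} \right)} + 2 e^{\frac{4}{3}} e^{\frac{3 y^{2}}{4}} \sin{\left(\frac{y}{2} \right)} \sin{\left(\frac{5 y^{3}}{4} - \frac{3}{2} \right)}\right) e^{- \frac{3 y^{2}}{4}}}{16 e^{\frac{4}{3}}} = f(y).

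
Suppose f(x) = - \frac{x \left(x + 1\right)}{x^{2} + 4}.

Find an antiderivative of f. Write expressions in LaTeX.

An antiderivative is F(x) = - x - \frac{\log{\left(x^{2} + 4 \right)}}{2} + 2 \operatorname{atan}{\left(\frac{x}{2} \right)}.

A candidate is checked by its d/dx: the result must match f(x).
Check: d/dx[- x - \frac{\log{\left(x^{2} + 4 \right)}}{2} + 2 \operatorname{atan}{\left(\frac{x}{2} \right)}] = \frac{- x^{2} - x}{x^{2} + 4}, which equals f(x).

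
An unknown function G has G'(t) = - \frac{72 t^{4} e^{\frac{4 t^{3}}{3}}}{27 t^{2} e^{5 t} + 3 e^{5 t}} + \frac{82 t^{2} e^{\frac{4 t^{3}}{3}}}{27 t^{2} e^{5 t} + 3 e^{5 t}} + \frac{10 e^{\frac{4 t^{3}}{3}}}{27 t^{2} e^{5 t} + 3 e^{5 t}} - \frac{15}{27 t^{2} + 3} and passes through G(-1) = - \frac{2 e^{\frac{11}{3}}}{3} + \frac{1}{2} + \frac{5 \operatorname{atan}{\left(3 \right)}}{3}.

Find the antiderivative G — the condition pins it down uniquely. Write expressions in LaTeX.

G(t) = - \frac{5 \operatorname{atan}{\left(3 t \right)}}{3} + \frac{1}{2} - \frac{2 e^{- 5 t} e^{\frac{4 t^{3}}{3}}}{3}

Integrate term by term and add the pieces.
A general antiderivative is - \frac{2 e^{\frac{4 t^{3}}{3} - 5 t}}{3} - \frac{5 \operatorname{atan}{\left(3 t \right)}}{3} + C.
The condition gives C = - \frac{2 e^{\frac{11}{3}}}{3} + \frac{1}{2} + \frac{5 \operatorname{atan}{\left(3 \right)}}{3} - (- \frac{2 e^{\frac{11}{3}}}{3} + \frac{5 \operatorname{atan}{\left(3 \right)}}{3}) = \frac{1}{2}.
So G(t) = - \frac{5 \operatorname{atan}{\left(3 t \right)}}{3} + \frac{1}{2} - \frac{2 e^{- 5 t} e^{\frac{4 t^{3}}{3}}}{3}.
Check: d/dt[- \frac{5 \operatorname{atan}{\left(3 t \right)}}{3} + \frac{1}{2} - \frac{2 e^{- 5 t} e^{\frac{4 t^{3}}{3}}}{3}] = \frac{- 72 t^{4} e^{\frac{4 t^{3}}{3}} + 82 t^{2} e^{\frac{4 t^{3}}{3}} - 15 e^{5 t} + 10 e^{\frac{4 t^{3}}{3}}}{27 t^{2} e^{5 t} + 3 e^{5 t}}, which equals G'(t).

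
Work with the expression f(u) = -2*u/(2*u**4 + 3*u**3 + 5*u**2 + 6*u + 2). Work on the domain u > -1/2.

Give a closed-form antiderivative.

An antiderivative is F(u) = 4*log(u + 1/2)/9 - 2*log(u + 1)/3 + log(u**2 + 2)/9 - 2*sqrt(2)*atan(sqrt(2)*u/2)/9.

Factor the denominator ((u + 1)*(2*u + 1)*(u**2 + 2)) and decompose: f = 2*(u - 2)/(9*(u**2 + 2)) + 8/(9*(2*u + 1)) - 2/(3*(u + 1)); each piece integrates to a log, atan, or power term.
Check: d/du[4*log(u + 1/2)/9 - 2*log(u + 1)/3 + log(u**2 + 2)/9 - 2*sqrt(2)*atan(sqrt(2)*u/2)/9] = -2*u/(2*u**4 + 3*u**3 + 5*u**2 + 6*u + 2) = f(u).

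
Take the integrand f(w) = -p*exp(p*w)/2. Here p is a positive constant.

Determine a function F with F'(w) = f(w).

Recover f(w) by differentiating a candidate F(w); any mismatch rules it out.
Check: d/dw[-exp(p*w)/2] = -p*exp(p*w)/2 = f(w).

An antiderivative is F(w) = -exp(p*w)/2.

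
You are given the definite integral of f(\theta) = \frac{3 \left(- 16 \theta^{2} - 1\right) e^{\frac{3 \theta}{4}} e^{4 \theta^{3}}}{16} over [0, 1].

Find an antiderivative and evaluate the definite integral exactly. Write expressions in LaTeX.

Antiderivative: F(\theta) = - \frac{e^{\frac{3 \theta}{4}} e^{4 \theta^{3}}}{4}; value = \frac{1}{4} - \frac{e^{\frac{19}{4}}}{4}

The substitution u = 4 \theta^{3} + \frac{3 \theta}{4} works: f is exactly (dF/du)*(du/d\theta) for that inner function.
F(\theta) = - \frac{e^{\frac{3 \theta}{4}} e^{4 \theta^{3}}}{4} is an antiderivative of f.
Check: d/d\theta[- \frac{e^{\frac{3 \theta}{4}} e^{4 \theta^{3}}}{4}] = - 3 \theta^{2} e^{\frac{3 \theta}{4}} e^{4 \theta^{3}} - \frac{3 e^{\frac{3 \theta}{4}} e^{4 \theta^{3}}}{16}, which equals f(\theta).
F(1) = - \frac{e^{\frac{19}{4}}}{4}; F(0) = - \frac{1}{4}.
Integral = F(1) - F(0) = \frac{1}{4} - \frac{e^{\frac{19}{4}}}{4}.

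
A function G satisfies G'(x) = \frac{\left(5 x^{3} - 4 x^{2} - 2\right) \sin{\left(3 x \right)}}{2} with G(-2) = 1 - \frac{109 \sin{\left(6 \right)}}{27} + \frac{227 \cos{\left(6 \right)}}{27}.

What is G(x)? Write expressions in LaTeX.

G(x) = - \frac{5 x^{3} \cos{\left(3 x \right)}}{6} + \frac{5 x^{2} \sin{\left(3 x \right)}}{6} + \frac{2 x^{2} \cos{\left(3 x \right)}}{3} - \frac{4 x \sin{\left(3 x \right)}}{9} + \frac{5 x \cos{\left(3 x \right)}}{9} - \frac{5 \sin{\left(3 x \right)}}{27} + \frac{5 \cos{\left(3 x \right)}}{27} + 1

A candidate passes only if d/dx[G] lands on the given G'(x) exactly.
A general antiderivative is - \frac{5 x^{3} \cos{\left(3 x \right)}}{6} + \frac{5 x^{2} \sin{\left(3 x \right)}}{6} + \frac{2 x^{2} \cos{\left(3 x \right)}}{3} - \frac{4 x \sin{\left(3 x \right)}}{9} + \frac{5 x \cos{\left(3 x \right)}}{9} - \frac{5 \sin{\left(3 x \right)}}{27} + \frac{5 \cos{\left(3 x \right)}}{27} + C.
The condition gives C = 1 - \frac{109 \sin{\left(6 \right)}}{27} + \frac{227 \cos{\left(6 \right)}}{27} - (- \frac{109 \sin{\left(6 \right)}}{27} + \frac{227 \cos{\left(6 \right)}}{27}) = 1.
So G(x) = - \frac{5 x^{3} \cos{\left(3 x \right)}}{6} + \frac{5 x^{2} \sin{\left(3 x \right)}}{6} + \frac{2 x^{2} \cos{\left(3 x \right)}}{3} - \frac{4 x \sin{\left(3 x \right)}}{9} + \frac{5 x \cos{\left(3 x \right)}}{9} - \frac{5 \sin{\left(3 x \right)}}{27} + \frac{5 \cos{\left(3 x \right)}}{27} + 1.
Check: d/dx[- \frac{5 x^{3} \cos{\left(3 x \right)}}{6} + \frac{5 x^{2} \sin{\left(3 x \right)}}{6} + \frac{2 x^{2} \cos{\left(3 x \right)}}{3} - \frac{4 x \sin{\left(3 x \right)}}{9} + \frac{5 x \cos{\left(3 x \right)}}{9} - \frac{5 \sin{\left(3 x \right)}}{27} + \frac{5 \cos{\left(3 x \right)}}{27} + 1] = \frac{5 x^{3} \sin{\left(3 x \right)}}{2} - 2 x^{2} \sin{\left(3 x \right)} - \sin{\left(3 x \right)}, which equals G'(x).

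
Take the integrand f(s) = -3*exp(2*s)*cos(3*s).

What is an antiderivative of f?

Whatever form F(s) takes, F'(s) = f(s) is non-negotiable.
Check: d/ds[-9*exp(2*s)*sin(3*s)/13 - 6*exp(2*s)*cos(3*s)/13] = -3*exp(2*s)*cos(3*s) = f(s).

An antiderivative is F(s) = -9*exp(2*s)*sin(3*s)/13 - 6*exp(2*s)*cos(3*s)/13.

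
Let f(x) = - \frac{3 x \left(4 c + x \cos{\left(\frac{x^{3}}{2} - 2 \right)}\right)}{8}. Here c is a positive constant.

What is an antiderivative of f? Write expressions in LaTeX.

For F(x) to be correct the identity F'(x) - f(x) = 0 must hold.
Check: d/dx[- \frac{3 c x^{2} + \sin{\left(\frac{x^{3}}{2} - 2 \right)}}{4}] = - \frac{3 c x}{2} - \frac{3 x^{2} \cos{\left(\frac{x^{3}}{2} - 2 \right)}}{8}, which equals f(x).

An antiderivative is F(x) = - \frac{3 c x^{2} + \sin{\left(\frac{x^{3}}{2} - 2 \right)}}{4}.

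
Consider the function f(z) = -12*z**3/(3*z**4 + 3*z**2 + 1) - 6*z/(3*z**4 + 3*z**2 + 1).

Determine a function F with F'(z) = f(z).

An antiderivative is F(z) = -log(2*z**4 + 2*z**2 + 2/3).

f matches the chain-rule pattern g'(h)*h' with inner function h(z) = 2*z**4 + 2*z**2 + 2/3; substituting u = h(z) collapses the integral.
Check: d/dz[-log(2*z**4 + 2*z**2 + 2/3)] = (-12*z**3 - 6*z)/(3*z**4 + 3*z**2 + 1), which equals f(z).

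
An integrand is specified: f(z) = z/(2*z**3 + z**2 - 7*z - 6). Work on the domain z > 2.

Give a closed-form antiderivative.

An antiderivative is F(z) = 2*log(z - 2)/21 + log(z + 1)/3 - 3*log(z + 3/2)/7.

Factor the denominator ((z - 2)*(z + 1)*(2*z + 3)) and decompose: f = -6/(7*(2*z + 3)) + 1/(3*(z + 1)) + 2/(21*(z - 2)); each piece integrates to a log, atan, or power term.
Check: d/dz[2*log(z - 2)/21 + log(z + 1)/3 - 3*log(z + 3/2)/7] = z/(2*z**3 + z**2 - 7*z - 6) = f(z).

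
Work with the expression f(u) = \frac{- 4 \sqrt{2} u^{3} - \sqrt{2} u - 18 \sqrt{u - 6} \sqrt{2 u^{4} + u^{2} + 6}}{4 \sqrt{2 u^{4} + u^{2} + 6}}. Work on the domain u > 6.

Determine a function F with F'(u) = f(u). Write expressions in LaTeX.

An antiderivative is F(u) = \frac{\sqrt{2} \left(- 6 \sqrt{2} u \sqrt{u - 6} + 36 \sqrt{2} \sqrt{u - 6} - \sqrt{2 u^{4} + u^{2} + 6}\right)}{4}.

Recover f(u) by differentiating a candidate F(u); any mismatch rules it out.
Check: d/du[\frac{\sqrt{2} \left(- 6 \sqrt{2} u \sqrt{u - 6} + 36 \sqrt{2} \sqrt{u - 6} - \sqrt{2 u^{4} + u^{2} + 6}\right)}{4}] = \frac{- 4 \sqrt{2} u^{3} \sqrt{u - 6} - \sqrt{2} u \sqrt{u - 6} - 18 u \sqrt{2 u^{4} + u^{2} + 6} + 108 \sqrt{2 u^{4} + u^{2} + 6}}{4 \sqrt{u - 6} \sqrt{2 u^{4} + u^{2} + 6}}, which equals f(u).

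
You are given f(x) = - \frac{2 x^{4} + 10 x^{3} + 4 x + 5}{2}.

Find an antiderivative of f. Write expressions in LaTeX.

An antiderivative is F(x) = - \frac{x^{5}}{5} - \frac{5 x^{4}}{4} - x^{2} - \frac{5 x}{2}.

Since d/dx undoes antidifferentiation here, F'(x) = f(x) is required of F(x).
Check: d/dx[- \frac{x^{5}}{5} - \frac{5 x^{4}}{4} - x^{2} - \frac{5 x}{2}] = - x^{4} - 5 x^{3} - 2 x - \frac{5}{2}, which equals f(x).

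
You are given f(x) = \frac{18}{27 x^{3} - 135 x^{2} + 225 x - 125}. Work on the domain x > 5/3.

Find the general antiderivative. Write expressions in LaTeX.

An antiderivative F(x) passes only if d/dx[F] lands on f(x) exactly.
Check: d/dx[- \frac{3}{\left(3 x - 5\right)^{2}}] = \frac{18}{27 x^{3} - 135 x^{2} + 225 x - 125} = f(x).

F(x) = - \frac{3}{\left(3 x - 5\right)^{2}} + C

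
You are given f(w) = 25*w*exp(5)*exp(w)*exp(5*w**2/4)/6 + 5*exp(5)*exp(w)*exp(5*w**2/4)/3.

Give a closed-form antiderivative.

f matches the chain-rule pattern g'(h)*h' with inner function h(w) = 5*w**2/4 + w + 5; substituting u = h(w) collapses the integral.
Check: d/dw[5*exp(5*w**2/4 + w + 5)/3] = 25*w*exp(5)*exp(w)*exp(5*w**2/4)/6 + 5*exp(5)*exp(w)*exp(5*w**2/4)/3 = f(w).

An antiderivative is F(w) = 5*exp(5*w**2/4 + w + 5)/3.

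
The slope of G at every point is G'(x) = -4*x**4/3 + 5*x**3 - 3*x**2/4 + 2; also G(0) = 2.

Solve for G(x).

Integrate term by term and add the pieces.
A general antiderivative is -4*x**5/15 + 5*x**4/4 - x**3/4 + 2*x + C.
The condition gives C = 2 - (0) = 2.
So G(x) = (-16*x**5 + 75*x**4 - 15*x**3 + 120*x + 120)/60.
Check: d/dx[(-16*x**5 + 75*x**4 - 15*x**3 + 120*x + 120)/60] = -4*x**4/3 + 5*x**3 - 3*x**2/4 + 2 = G'(x).

G(x) = (-16*x**5 + 75*x**4 - 15*x**3 + 120*x + 120)/60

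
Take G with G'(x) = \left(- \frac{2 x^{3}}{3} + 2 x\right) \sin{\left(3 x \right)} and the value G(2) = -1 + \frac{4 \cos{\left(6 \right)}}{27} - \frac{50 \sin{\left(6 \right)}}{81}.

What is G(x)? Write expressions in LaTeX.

Any candidate G(x) must reproduce the stated G'(x) exactly.
A general antiderivative is \frac{2 x^{3} \cos{\left(3 x \right)}}{9} - \frac{2 x^{2} \sin{\left(3 x \right)}}{9} - \frac{22 x \cos{\left(3 x \right)}}{27} + \frac{22 \sin{\left(3 x \right)}}{81} + C.
The condition gives C = -1 + \frac{4 \cos{\left(6 \right)}}{27} - \frac{50 \sin{\left(6 \right)}}{81} - (\frac{4 \cos{\left(6 \right)}}{27} - \frac{50 \sin{\left(6 \right)}}{81}) = -1.
So G(x) = \frac{2 x^{3} \cos{\left(3 x \right)}}{9} - \frac{2 x^{2} \sin{\left(3 x \right)}}{9} - \frac{22 x \cos{\left(3 x \right)}}{27} + \frac{22 \sin{\left(3 x \right)}}{81} - 1.
Check: d/dx[\frac{2 x^{3} \cos{\left(3 x \right)}}{9} - \frac{2 x^{2} \sin{\left(3 x \right)}}{9} - \frac{22 x \cos{\left(3 x \right)}}{27} + \frac{22 \sin{\left(3 x \right)}}{81} - 1] = - \frac{2 x^{3} \sin{\left(3 x \right)}}{3} + 2 x \sin{\left(3 x \right)}, which equals G'(x).

G(x) = \frac{2 x^{3} \cos{\left(3 x \right)}}{9} - \frac{2 x^{2} \sin{\left(3 x \right)}}{9} - \frac{22 x \cos{\left(3 x \right)}}{27} + \frac{22 \sin{\left(3 x \right)}}{81} - 1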